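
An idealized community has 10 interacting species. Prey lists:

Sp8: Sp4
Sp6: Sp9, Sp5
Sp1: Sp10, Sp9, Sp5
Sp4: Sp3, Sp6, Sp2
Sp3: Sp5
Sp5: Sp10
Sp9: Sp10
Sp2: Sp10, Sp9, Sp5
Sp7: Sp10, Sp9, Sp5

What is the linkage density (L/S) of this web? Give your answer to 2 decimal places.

There are L = 18 links among S = 10 species.
L/S = 18/10 = 1.8000 ≈ 1.80.

L/S = 1.80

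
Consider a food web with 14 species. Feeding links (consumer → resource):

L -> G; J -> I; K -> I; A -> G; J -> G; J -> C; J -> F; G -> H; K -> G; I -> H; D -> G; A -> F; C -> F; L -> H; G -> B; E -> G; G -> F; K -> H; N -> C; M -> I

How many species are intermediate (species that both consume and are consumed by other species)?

Intermediate species (has both prey and predators): I, C, G.
Count: 3.

3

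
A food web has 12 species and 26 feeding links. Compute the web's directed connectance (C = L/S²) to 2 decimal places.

C = 0.18

The web has S = 12 species and L = 26 feeding links.
C = L / S² = 26 / 144 = 0.1806 ≈ 0.18.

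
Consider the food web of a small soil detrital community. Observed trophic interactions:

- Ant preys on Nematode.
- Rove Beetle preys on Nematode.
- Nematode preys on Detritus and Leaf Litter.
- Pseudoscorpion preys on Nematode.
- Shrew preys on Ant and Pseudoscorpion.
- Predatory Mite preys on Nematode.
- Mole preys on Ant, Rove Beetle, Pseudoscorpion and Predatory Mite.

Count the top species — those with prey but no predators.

2

Top species (has prey, but nothing eats it): Shrew, Mole.
Count: 2.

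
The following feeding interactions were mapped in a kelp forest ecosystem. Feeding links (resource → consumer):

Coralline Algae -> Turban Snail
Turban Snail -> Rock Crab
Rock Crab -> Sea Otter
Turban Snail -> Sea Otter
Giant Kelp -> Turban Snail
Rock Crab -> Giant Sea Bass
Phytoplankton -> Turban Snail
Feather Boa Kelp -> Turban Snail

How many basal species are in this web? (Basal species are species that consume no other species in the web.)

4

Basal species (no prey listed): Phytoplankton, Coralline Algae, Feather Boa Kelp, Giant Kelp.
Count: 4.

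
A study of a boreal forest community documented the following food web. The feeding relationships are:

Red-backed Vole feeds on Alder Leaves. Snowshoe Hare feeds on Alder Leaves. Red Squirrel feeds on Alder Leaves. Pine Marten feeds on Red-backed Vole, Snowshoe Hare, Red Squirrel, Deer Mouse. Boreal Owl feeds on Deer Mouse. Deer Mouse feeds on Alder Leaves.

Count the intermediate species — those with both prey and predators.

Intermediate species (has both prey and predators): Red Squirrel, Red-backed Vole, Deer Mouse, Snowshoe Hare.
Count: 4.

4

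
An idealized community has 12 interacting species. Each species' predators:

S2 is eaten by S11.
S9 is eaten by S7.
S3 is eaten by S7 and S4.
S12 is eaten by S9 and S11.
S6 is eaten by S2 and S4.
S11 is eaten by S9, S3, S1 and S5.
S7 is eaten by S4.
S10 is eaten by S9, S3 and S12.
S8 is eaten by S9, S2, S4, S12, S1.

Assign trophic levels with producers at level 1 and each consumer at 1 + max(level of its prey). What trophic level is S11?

Trophic level 3

S10 is a producer → level 1.
S12 eats S10 (level 1); other prey at levels: S8 1 → level 2.
S11 eats S12 (level 2); other prey at levels: S2 2 → level 3.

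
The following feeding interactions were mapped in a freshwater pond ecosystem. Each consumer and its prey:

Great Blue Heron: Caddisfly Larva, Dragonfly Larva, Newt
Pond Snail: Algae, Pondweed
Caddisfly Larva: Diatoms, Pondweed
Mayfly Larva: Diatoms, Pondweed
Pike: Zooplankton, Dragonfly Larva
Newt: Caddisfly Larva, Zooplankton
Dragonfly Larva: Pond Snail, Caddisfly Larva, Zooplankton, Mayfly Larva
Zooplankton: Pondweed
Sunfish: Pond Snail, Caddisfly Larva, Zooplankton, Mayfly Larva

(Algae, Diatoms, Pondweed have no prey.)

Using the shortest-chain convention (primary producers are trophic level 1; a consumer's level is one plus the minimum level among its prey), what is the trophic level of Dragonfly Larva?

Algae is a producer → level 1.
Pond Snail eats Algae → level 2.
Dragonfly Larva eats Pond Snail → level 3.
No prey of Dragonfly Larva is below level 2, so 3 is the minimum.

Trophic level 3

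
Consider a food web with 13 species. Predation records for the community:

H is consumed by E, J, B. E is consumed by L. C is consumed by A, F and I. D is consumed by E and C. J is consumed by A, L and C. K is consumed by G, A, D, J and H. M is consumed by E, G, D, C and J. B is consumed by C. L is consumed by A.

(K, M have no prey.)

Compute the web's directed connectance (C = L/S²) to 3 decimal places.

C = 0.142

The web has S = 13 species and L = 24 feeding links.
C = L / S² = 24 / 169 = 0.1420 ≈ 0.142.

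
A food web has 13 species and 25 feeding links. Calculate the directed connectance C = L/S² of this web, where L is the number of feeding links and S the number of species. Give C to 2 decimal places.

C = 0.15

The web has S = 13 species and L = 25 feeding links.
C = L / S² = 25 / 169 = 0.1479 ≈ 0.15.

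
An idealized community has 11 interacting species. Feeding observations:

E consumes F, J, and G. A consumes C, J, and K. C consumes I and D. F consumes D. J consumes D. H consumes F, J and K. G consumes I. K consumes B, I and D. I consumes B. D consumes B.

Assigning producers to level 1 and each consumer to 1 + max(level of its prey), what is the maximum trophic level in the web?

Producers (level 1): B.
B → I → G → E gives E level 4.
No species has a prey at level 4, so no species reaches level 5.

4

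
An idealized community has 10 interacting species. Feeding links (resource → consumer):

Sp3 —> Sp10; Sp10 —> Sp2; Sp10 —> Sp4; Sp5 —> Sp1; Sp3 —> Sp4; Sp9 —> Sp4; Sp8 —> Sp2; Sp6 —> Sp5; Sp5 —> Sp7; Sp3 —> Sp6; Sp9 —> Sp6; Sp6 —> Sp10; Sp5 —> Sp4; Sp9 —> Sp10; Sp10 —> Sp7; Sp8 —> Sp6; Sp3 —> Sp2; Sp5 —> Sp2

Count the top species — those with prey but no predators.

Top species (has prey, but nothing eats it): Sp2, Sp4, Sp1, Sp7.
Count: 4.

4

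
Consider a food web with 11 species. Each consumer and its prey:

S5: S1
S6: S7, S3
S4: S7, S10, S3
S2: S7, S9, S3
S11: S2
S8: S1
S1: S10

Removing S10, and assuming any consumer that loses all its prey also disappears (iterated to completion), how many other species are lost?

Remove S10.
Round 1: S1 (all prey gone) → extinct.
Round 2: S8 (all prey gone), S5 (all prey gone) → extinct.
No further losses. Total secondary extinctions: 3.

3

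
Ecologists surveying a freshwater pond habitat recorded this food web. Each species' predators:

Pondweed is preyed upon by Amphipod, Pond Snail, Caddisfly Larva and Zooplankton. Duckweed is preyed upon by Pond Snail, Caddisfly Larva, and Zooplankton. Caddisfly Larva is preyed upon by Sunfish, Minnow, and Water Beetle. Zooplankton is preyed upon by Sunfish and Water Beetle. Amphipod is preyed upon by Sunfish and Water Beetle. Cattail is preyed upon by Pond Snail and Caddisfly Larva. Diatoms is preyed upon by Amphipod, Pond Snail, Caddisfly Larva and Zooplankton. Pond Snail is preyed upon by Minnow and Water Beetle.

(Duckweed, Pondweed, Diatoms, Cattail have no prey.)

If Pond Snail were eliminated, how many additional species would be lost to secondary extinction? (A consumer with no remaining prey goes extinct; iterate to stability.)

0

Remove Pond Snail.
Every predator of it retains at least one other prey: Water Beetle still has Caddisfly Larva, Zooplankton, Amphipod; Minnow still has Caddisfly Larva.
No consumer loses all prey, so no secondary extinctions occur.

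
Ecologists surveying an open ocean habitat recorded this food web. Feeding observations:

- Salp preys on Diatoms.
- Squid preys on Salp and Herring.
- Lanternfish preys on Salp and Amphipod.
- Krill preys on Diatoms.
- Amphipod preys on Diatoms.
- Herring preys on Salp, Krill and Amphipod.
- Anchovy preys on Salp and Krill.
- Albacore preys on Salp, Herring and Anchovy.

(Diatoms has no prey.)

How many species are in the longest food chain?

One longest chain: Diatoms → Salp → Herring → Albacore.
It has 4 species and 3 links.

4 species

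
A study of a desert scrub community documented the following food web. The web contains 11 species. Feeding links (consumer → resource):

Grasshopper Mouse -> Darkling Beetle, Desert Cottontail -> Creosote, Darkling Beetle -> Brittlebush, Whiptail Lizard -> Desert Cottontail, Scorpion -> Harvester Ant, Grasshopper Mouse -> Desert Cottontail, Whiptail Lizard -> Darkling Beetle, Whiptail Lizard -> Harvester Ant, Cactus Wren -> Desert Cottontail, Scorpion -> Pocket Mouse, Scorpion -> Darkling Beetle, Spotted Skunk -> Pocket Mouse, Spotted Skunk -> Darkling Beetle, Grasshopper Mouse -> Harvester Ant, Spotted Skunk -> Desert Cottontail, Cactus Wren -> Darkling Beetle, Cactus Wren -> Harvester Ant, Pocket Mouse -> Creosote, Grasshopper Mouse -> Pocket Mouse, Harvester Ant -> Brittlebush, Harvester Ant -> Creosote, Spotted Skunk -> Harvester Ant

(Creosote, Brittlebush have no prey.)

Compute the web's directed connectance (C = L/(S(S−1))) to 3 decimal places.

The web has S = 11 species and L = 22 feeding links.
C = L / (S(S−1)) = 22 / 110 = 0.2000 ≈ 0.200.

C = 0.200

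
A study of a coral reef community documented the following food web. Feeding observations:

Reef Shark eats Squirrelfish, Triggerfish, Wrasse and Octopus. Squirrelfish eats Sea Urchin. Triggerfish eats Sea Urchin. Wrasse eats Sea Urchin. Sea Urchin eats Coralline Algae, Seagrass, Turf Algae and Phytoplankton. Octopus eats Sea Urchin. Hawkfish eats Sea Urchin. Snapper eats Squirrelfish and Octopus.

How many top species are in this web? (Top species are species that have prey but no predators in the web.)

3

Top species (has prey, but nothing eats it): Hawkfish, Snapper, Reef Shark.
Count: 3.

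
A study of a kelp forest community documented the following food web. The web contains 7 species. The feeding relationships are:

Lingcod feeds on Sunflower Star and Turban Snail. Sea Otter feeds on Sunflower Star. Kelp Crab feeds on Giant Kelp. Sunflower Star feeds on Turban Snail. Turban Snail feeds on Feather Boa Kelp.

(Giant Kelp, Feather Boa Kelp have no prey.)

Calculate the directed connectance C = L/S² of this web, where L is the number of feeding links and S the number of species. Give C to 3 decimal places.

The web has S = 7 species and L = 6 feeding links.
C = L / S² = 6 / 49 = 0.1224 ≈ 0.122.

C = 0.122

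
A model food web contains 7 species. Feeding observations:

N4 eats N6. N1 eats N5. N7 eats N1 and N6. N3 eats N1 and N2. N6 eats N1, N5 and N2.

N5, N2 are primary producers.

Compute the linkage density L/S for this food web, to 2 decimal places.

There are L = 9 links among S = 7 species.
L/S = 9/7 = 1.2857 ≈ 1.29.

L/S = 1.29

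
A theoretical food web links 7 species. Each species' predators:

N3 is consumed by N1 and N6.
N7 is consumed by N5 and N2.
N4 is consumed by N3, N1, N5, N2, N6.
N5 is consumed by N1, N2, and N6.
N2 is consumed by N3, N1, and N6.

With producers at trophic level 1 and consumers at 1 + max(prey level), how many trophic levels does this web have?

Producers (level 1): N4, N7.
N4 → N5 → N2 → N3 → N1 gives N1 level 5.
No species has a prey at level 5, so no species reaches level 6.

5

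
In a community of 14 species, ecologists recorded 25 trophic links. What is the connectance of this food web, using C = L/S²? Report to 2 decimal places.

The web has S = 14 species and L = 25 feeding links.
C = L / S² = 25 / 196 = 0.1276 ≈ 0.13.

C = 0.13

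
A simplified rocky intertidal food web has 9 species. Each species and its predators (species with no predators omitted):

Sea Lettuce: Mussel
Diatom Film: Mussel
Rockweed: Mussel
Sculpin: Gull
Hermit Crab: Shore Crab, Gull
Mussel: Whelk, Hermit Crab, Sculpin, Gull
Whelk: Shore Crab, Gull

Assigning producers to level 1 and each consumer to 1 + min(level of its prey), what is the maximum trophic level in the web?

Producers (level 1): Diatom Film, Rockweed, Sea Lettuce.
Following each consumer down to its lowest-level prey: Diatom Film → Mussel → Whelk → Shore Crab (levels 1 through 4).
All prey of Shore Crab (Whelk 3, Hermit Crab 3) are at level 3 or above, so Shore Crab is at level 1 + 3 = 4.
Every consumer has at least one prey at level 3 or below, so none exceeds level 4.

4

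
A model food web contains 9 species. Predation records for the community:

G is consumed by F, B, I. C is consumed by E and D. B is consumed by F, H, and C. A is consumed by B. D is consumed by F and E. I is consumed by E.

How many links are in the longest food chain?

4 links

One longest chain: A → B → C → D → E.
It has 5 species and 4 links.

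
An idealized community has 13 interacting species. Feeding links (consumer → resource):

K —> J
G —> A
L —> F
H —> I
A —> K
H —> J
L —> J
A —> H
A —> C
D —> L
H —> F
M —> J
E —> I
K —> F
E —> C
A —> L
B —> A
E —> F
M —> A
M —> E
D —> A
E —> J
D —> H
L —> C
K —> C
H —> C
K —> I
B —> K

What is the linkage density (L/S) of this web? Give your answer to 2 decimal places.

There are L = 28 links among S = 13 species.
L/S = 28/13 = 2.1538 ≈ 2.15.

L/S = 2.15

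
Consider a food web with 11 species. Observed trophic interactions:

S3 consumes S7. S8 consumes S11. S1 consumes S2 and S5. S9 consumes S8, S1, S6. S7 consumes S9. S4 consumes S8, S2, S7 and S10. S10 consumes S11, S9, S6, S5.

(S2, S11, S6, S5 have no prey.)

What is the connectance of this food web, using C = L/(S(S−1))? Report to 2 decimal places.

C = 0.15

The web has S = 11 species and L = 16 feeding links.
C = L / (S(S−1)) = 16 / 110 = 0.1455 ≈ 0.15.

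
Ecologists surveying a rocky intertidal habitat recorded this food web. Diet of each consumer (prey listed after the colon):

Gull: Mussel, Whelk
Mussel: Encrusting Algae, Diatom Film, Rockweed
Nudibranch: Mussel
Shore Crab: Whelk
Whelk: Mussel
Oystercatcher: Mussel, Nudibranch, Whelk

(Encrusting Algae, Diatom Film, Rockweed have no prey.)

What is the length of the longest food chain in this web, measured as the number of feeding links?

3 links

One longest chain: Encrusting Algae → Mussel → Nudibranch → Oystercatcher.
It has 4 species and 3 links.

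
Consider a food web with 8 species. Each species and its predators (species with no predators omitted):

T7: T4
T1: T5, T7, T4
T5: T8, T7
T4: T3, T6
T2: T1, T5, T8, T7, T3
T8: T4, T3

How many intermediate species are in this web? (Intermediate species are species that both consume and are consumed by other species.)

Intermediate species (has both prey and predators): T1, T5, T8, T7, T4.
Count: 5.

5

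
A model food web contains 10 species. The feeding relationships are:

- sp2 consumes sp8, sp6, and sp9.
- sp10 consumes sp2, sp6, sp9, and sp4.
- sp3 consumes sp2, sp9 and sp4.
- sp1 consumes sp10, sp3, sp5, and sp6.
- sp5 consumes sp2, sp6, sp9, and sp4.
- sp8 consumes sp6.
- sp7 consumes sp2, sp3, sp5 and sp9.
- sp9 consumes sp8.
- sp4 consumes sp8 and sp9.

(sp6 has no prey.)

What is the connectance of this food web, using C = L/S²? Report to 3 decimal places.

C = 0.260

The web has S = 10 species and L = 26 feeding links.
C = L / S² = 26 / 100 = 0.2600 ≈ 0.260.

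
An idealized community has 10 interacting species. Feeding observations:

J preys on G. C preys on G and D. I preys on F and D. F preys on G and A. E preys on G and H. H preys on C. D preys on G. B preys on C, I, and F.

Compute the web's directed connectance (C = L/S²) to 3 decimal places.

C = 0.140

The web has S = 10 species and L = 14 feeding links.
C = L / S² = 14 / 100 = 0.1400 ≈ 0.140.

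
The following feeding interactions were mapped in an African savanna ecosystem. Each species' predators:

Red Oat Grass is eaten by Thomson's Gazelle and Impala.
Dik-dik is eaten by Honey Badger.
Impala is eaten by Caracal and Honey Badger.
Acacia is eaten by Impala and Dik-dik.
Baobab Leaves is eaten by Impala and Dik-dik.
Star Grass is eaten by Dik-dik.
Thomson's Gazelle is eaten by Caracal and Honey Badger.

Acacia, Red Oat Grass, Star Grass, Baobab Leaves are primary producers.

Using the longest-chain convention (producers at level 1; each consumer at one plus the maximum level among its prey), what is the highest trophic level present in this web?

Producers (level 1): Acacia, Red Oat Grass, Star Grass, Baobab Leaves.
Red Oat Grass → Thomson's Gazelle → Honey Badger gives Honey Badger level 3.
No species has a prey at level 3, so no species reaches level 4.

3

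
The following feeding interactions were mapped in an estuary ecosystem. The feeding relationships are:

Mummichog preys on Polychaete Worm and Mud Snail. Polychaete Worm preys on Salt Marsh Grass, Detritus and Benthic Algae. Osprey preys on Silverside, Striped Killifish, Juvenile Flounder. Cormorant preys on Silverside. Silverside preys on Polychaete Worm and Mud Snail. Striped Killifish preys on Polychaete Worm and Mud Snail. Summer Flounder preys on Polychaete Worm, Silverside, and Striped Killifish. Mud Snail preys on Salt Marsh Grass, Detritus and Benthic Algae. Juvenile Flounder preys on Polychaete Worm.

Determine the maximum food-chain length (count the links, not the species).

One longest chain: Detritus → Polychaete Worm → Striped Killifish → Summer Flounder.
It has 4 species and 3 links.

3 links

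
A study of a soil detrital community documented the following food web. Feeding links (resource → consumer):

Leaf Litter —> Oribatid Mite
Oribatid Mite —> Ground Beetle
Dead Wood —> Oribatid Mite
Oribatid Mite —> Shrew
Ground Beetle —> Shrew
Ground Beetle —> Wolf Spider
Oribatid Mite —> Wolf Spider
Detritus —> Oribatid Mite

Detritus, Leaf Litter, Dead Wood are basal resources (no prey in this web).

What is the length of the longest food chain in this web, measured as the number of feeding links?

3 links

One longest chain: Detritus → Oribatid Mite → Ground Beetle → Shrew.
It has 4 species and 3 links.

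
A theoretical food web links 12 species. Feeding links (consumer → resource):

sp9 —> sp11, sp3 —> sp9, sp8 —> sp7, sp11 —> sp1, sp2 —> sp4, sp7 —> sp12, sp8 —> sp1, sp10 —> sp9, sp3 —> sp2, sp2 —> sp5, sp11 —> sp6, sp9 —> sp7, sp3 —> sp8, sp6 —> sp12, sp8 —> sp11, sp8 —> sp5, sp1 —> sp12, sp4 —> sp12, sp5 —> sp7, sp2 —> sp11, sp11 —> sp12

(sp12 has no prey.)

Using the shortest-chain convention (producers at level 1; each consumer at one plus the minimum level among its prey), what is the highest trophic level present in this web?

Producers (level 1): sp12.
Following each consumer down to its lowest-level prey: sp12 → sp1 → sp8 → sp3 (levels 1 through 4).
All prey of sp3 (sp8 3, sp2 3, sp9 3) are at level 3 or above, so sp3 is at level 1 + 3 = 4.
Every consumer has at least one prey at level 3 or below, so none exceeds level 4.

4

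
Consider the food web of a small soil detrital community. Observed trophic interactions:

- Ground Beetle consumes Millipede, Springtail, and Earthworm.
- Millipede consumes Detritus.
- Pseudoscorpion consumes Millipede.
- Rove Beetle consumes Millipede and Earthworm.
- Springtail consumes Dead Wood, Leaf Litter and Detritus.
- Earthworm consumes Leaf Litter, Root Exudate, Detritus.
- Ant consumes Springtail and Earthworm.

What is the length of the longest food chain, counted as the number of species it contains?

3 species

One longest chain: Leaf Litter → Earthworm → Ant.
It has 3 species and 2 links.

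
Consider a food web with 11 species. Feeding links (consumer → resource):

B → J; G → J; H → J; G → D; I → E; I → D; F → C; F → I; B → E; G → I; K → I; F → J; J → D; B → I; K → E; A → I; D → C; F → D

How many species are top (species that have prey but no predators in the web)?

Top species (has prey, but nothing eats it): K, B, G, H, A, F.
Count: 6.

6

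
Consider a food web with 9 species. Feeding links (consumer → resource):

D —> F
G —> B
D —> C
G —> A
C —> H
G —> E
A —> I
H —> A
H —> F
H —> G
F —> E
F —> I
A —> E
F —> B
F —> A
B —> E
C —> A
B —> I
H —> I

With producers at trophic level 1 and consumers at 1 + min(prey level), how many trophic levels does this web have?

Producers (level 1): I, E.
Following each consumer down to its lowest-level prey: I → A → C (levels 1 through 3).
All prey of C (A 2, H 2) are at level 2 or above, so C is at level 1 + 2 = 3.
Every consumer has at least one prey at level 2 or below, so none exceeds level 3.

3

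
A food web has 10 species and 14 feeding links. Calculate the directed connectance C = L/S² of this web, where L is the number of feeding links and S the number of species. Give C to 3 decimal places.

The web has S = 10 species and L = 14 feeding links.
C = L / S² = 14 / 100 = 0.1400 ≈ 0.140.

C = 0.140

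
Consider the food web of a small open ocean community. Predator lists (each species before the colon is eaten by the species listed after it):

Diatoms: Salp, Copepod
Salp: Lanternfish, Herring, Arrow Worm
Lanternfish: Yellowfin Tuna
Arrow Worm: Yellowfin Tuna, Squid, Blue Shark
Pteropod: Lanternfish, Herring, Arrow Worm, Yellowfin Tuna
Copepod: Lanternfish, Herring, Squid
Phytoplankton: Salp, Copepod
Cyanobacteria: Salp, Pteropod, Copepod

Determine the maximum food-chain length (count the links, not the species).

One longest chain: Diatoms → Salp → Arrow Worm → Yellowfin Tuna.
It has 4 species and 3 links.

3 links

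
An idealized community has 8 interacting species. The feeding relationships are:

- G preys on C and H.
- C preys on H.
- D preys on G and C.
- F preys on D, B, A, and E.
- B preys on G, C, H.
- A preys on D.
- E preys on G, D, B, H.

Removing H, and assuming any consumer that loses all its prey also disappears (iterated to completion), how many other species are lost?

Remove H.
Round 1: C (all prey gone) → extinct.
Round 2: G (all prey gone) → extinct.
Round 3: D (all prey gone), B (all prey gone) → extinct.
Round 4: A (all prey gone), E (all prey gone) → extinct.
Round 5: F (all prey gone) → extinct.
No further losses. Total secondary extinctions: 7.

7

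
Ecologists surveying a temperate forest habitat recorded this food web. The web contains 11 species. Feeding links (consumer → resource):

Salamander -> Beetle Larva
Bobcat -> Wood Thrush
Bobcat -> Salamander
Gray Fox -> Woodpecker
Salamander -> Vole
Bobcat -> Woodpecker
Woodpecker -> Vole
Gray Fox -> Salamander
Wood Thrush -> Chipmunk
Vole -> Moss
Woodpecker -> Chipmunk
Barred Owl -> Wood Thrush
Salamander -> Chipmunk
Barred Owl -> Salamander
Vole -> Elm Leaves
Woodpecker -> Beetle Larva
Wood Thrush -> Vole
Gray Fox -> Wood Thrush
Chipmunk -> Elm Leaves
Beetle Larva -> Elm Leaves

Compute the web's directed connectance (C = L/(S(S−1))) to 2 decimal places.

The web has S = 11 species and L = 20 feeding links.
C = L / (S(S−1)) = 20 / 110 = 0.1818 ≈ 0.18.

C = 0.18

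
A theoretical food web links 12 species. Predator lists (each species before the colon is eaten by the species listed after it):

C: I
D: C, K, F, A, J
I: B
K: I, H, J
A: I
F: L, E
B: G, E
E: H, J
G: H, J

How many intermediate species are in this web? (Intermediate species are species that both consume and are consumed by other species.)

8

Intermediate species (has both prey and predators): C, K, F, A, I, B, G, E.
Count: 8.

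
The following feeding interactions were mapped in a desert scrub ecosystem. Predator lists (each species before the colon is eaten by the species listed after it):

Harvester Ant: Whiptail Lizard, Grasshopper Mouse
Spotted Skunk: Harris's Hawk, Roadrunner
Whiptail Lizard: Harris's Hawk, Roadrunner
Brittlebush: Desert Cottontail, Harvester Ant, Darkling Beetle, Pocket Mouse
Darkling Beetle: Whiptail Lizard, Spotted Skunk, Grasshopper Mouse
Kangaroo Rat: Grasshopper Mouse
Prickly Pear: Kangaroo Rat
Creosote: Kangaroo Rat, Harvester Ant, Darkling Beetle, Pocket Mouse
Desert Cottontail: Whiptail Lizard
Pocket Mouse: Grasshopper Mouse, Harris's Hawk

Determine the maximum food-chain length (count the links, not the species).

3 links

One longest chain: Brittlebush → Desert Cottontail → Whiptail Lizard → Harris's Hawk.
It has 4 species and 3 links.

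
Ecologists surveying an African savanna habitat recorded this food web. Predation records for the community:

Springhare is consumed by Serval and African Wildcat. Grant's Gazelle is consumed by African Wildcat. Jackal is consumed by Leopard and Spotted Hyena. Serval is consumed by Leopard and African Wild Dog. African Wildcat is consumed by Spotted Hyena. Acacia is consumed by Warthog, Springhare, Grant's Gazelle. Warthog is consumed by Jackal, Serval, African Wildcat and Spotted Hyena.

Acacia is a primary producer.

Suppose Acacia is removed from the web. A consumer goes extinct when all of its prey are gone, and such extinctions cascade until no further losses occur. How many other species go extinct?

9

Remove Acacia.
Round 1: Warthog (all prey gone), Springhare (all prey gone), Grant's Gazelle (all prey gone) → extinct.
Round 2: Serval (all prey gone), Jackal (all prey gone), African Wildcat (all prey gone) → extinct.
Round 3: African Wild Dog (all prey gone), Leopard (all prey gone), Spotted Hyena (all prey gone) → extinct.
No further losses. Total secondary extinctions: 9.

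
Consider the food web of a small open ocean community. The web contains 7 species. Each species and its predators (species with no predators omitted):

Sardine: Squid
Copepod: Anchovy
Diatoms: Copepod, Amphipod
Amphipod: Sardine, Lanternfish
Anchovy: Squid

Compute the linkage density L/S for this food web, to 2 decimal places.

L/S = 1.00

There are L = 7 links among S = 7 species.
L/S = 7/7 = 1.0000 ≈ 1.00.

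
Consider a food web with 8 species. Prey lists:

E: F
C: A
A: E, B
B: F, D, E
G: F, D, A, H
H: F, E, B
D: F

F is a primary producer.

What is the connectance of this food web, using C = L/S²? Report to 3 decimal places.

C = 0.234

The web has S = 8 species and L = 15 feeding links.
C = L / S² = 15 / 64 = 0.2344 ≈ 0.234.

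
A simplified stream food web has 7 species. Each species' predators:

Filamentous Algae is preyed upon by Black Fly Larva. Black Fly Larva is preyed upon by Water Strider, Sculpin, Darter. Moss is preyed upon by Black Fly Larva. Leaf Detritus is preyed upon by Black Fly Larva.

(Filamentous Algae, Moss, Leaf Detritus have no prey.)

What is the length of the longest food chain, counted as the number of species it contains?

One longest chain: Filamentous Algae → Black Fly Larva → Sculpin.
It has 3 species and 2 links.

3 species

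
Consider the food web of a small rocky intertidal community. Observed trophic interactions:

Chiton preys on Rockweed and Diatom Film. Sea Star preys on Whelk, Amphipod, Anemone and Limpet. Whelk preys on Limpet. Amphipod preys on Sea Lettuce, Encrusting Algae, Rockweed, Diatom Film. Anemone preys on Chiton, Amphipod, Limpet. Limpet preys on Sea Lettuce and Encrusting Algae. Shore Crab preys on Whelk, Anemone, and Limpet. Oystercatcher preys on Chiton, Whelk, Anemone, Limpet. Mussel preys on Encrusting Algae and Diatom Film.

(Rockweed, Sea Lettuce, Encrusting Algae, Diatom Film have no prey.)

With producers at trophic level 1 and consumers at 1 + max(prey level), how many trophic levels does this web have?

Producers (level 1): Rockweed, Sea Lettuce, Encrusting Algae, Diatom Film.
Sea Lettuce → Limpet → Whelk → Shore Crab gives Shore Crab level 4.
No species has a prey at level 4, so no species reaches level 5.

4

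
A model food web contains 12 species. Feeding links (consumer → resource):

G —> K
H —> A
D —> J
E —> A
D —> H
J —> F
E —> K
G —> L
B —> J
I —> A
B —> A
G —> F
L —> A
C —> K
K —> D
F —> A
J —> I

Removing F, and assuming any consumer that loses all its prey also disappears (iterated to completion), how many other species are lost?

Remove F.
Every predator of it retains at least one other prey: J still has I; G still has L, K.
No consumer loses all prey, so no secondary extinctions occur.

0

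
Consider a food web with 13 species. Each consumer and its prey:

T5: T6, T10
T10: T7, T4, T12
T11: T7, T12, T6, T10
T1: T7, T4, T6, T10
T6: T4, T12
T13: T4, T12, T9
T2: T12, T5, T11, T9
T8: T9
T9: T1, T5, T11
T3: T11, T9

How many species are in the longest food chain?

5 species

One longest chain: T4 → T6 → T1 → T9 → T3.
It has 5 species and 4 links.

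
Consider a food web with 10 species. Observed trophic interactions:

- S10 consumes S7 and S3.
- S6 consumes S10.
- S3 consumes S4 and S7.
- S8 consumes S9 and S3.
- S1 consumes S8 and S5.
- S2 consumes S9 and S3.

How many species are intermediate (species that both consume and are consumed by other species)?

Intermediate species (has both prey and predators): S3, S10, S8.
Count: 3.

3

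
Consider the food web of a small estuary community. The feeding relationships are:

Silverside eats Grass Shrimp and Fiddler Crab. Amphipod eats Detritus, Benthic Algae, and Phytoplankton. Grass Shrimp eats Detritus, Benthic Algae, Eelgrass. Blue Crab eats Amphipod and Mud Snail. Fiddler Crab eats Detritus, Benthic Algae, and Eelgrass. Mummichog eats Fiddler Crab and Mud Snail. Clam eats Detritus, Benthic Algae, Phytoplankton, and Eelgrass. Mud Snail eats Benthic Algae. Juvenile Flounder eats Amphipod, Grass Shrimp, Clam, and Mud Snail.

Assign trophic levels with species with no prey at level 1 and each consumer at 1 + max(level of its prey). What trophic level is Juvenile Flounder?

Detritus has no prey (basal) → level 1.
Clam eats Detritus (level 1); other prey at levels: Benthic Algae 1, Phytoplankton 1, Eelgrass 1 → level 2.
Juvenile Flounder eats Clam (level 2); other prey at levels: Amphipod 2, Grass Shrimp 2, Mud Snail 2 → level 3.

Trophic level 3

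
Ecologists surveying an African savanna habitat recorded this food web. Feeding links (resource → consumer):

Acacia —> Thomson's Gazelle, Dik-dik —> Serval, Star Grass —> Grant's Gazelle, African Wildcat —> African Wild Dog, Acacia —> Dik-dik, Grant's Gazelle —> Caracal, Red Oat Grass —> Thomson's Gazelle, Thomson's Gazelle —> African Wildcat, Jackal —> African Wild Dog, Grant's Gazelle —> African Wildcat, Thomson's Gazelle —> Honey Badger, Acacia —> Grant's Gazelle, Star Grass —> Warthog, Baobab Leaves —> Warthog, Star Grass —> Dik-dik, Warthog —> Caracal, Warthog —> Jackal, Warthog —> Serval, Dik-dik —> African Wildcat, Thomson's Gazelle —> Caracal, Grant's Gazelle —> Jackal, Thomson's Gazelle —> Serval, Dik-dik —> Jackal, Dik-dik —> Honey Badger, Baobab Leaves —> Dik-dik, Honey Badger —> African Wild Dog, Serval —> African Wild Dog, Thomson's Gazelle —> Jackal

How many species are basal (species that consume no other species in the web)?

4

Basal species (no prey listed): Red Oat Grass, Baobab Leaves, Star Grass, Acacia.
Count: 4.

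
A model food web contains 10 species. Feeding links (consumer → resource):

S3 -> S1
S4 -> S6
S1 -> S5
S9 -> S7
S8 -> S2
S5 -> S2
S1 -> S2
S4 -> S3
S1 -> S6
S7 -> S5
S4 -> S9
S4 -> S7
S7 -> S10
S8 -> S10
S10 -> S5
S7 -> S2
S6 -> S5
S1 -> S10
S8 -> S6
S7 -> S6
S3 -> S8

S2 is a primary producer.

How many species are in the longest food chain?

6 species

One longest chain: S2 → S5 → S10 → S8 → S3 → S4.
It has 6 species and 5 links.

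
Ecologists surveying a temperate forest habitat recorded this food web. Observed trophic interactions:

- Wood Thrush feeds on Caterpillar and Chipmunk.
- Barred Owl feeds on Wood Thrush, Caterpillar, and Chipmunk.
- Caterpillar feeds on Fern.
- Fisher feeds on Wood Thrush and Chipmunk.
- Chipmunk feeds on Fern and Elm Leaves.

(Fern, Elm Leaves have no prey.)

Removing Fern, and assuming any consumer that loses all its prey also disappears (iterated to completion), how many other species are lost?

Remove Fern.
Round 1: Caterpillar (all prey gone) → extinct.
No further losses. Total secondary extinctions: 1.

1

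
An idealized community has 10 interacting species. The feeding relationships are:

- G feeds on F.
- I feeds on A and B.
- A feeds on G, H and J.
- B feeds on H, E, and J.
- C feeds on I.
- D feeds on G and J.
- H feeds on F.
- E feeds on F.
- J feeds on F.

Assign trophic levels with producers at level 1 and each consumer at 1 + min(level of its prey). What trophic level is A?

F is a producer → level 1.
H eats F → level 2.
A eats H → level 3.
No prey of A is below level 2, so 3 is the minimum.

Trophic level 3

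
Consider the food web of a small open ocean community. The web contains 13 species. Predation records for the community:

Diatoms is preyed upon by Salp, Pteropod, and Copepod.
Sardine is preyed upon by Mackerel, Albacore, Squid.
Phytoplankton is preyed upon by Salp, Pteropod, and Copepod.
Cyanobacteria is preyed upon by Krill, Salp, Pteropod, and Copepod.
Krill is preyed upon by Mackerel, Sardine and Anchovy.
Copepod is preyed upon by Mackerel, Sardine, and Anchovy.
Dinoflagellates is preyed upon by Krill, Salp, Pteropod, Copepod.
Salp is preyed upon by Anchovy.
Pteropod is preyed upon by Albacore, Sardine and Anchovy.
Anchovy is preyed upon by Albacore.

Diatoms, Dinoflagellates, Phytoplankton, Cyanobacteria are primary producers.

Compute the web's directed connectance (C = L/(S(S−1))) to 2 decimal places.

The web has S = 13 species and L = 28 feeding links.
C = L / (S(S−1)) = 28 / 156 = 0.1795 ≈ 0.18.

C = 0.18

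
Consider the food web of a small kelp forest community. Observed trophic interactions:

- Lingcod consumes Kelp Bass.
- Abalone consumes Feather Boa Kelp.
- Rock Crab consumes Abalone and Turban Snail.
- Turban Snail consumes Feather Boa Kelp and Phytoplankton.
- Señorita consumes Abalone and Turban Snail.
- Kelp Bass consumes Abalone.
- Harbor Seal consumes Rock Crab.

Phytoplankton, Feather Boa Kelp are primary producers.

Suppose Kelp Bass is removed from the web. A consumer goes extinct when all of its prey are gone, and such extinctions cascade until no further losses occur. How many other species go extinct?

1

Remove Kelp Bass.
Round 1: Lingcod (all prey gone) → extinct.
No further losses. Total secondary extinctions: 1.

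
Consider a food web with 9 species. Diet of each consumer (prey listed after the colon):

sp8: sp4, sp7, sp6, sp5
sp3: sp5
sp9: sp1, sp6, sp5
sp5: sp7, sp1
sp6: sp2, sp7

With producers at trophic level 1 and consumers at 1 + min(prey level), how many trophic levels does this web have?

Producers (level 1): sp2, sp4, sp7, sp1.
Following each consumer down to its lowest-level prey: sp7 → sp5 → sp3 (levels 1 through 3).
All prey of sp3 (sp5 2) are at level 2 or above, so sp3 is at level 1 + 2 = 3.
Every consumer has at least one prey at level 2 or below, so none exceeds level 3.

3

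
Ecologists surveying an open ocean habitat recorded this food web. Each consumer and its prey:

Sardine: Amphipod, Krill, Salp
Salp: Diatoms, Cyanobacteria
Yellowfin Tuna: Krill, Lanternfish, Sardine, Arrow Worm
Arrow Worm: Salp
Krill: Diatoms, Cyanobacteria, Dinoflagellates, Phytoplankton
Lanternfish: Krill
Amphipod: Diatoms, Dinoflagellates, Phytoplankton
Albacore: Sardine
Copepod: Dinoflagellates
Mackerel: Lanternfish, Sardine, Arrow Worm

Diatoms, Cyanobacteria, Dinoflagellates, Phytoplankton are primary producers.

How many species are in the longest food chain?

4 species

One longest chain: Diatoms → Krill → Lanternfish → Mackerel.
It has 4 species and 3 links.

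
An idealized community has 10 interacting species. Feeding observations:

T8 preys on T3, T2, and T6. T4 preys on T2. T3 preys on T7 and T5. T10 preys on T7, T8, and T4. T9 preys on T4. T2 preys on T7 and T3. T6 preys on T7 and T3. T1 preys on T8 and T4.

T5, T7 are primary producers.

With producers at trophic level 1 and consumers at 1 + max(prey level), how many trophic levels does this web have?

5

Producers (level 1): T5, T7.
T5 → T3 → T2 → T4 → T9 gives T9 level 5.
No species has a prey at level 5, so no species reaches level 6.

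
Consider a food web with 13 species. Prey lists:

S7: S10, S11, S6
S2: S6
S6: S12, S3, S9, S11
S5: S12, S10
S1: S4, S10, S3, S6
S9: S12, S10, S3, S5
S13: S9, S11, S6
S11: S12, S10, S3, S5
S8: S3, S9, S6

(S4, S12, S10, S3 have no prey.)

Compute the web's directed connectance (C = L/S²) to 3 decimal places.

The web has S = 13 species and L = 28 feeding links.
C = L / S² = 28 / 169 = 0.1657 ≈ 0.166.

C = 0.166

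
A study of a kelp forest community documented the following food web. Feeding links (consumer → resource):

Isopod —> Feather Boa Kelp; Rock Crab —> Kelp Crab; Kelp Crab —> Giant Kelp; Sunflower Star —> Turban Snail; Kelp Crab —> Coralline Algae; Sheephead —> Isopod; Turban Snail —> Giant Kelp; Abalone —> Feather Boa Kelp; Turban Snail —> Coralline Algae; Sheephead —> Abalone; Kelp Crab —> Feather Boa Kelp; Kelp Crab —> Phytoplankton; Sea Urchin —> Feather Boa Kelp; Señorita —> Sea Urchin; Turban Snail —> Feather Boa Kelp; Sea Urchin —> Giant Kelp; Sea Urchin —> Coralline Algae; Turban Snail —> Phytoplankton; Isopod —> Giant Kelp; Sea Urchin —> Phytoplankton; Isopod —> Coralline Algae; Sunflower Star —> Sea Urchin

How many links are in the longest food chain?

2 links

One longest chain: Coralline Algae → Kelp Crab → Rock Crab.
It has 3 species and 2 links.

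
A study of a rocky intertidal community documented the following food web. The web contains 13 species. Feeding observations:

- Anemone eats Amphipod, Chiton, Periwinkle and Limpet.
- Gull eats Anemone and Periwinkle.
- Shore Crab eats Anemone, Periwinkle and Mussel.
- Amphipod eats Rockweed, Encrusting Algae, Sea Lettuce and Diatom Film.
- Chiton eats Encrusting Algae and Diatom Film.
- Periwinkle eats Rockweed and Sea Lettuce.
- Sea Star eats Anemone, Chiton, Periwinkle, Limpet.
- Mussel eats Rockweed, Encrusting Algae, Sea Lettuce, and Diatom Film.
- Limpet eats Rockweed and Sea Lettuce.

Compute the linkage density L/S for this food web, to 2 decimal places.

L/S = 2.08

There are L = 27 links among S = 13 species.
L/S = 27/13 = 2.0769 ≈ 2.08.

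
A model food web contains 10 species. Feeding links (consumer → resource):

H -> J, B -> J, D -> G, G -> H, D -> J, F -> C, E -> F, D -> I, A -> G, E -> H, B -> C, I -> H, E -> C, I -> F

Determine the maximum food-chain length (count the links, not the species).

3 links

One longest chain: J → H → G → A.
It has 4 species and 3 links.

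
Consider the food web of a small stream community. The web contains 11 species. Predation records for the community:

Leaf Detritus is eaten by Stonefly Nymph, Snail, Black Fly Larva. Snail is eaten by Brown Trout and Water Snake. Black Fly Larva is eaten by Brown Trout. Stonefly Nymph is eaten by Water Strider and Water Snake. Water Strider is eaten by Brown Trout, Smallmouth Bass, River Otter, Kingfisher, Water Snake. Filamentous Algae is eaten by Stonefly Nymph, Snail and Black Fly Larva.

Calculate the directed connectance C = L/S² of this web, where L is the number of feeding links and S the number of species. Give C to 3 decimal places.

C = 0.132

The web has S = 11 species and L = 16 feeding links.
C = L / S² = 16 / 121 = 0.1322 ≈ 0.132.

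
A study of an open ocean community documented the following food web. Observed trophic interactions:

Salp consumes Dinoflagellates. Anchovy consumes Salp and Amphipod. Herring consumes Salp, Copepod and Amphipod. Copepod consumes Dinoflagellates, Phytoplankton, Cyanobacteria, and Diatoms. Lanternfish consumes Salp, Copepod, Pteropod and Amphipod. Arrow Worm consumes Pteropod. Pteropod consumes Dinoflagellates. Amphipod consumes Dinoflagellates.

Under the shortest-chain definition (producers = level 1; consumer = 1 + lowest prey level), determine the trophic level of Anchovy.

Dinoflagellates is a producer → level 1.
Salp eats Dinoflagellates → level 2.
Anchovy eats Salp → level 3.
No prey of Anchovy is below level 2, so 3 is the minimum.

Trophic level 3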